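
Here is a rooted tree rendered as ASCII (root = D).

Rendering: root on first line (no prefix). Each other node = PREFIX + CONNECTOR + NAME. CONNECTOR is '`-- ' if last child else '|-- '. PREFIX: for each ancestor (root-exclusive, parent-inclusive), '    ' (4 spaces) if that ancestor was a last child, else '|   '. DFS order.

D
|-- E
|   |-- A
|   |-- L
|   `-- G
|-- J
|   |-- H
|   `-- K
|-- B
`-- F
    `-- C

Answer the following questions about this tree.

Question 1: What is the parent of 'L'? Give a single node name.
Answer: E

Derivation:
Scan adjacency: L appears as child of E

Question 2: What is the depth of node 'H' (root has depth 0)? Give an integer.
Path from root to H: D -> J -> H
Depth = number of edges = 2

Answer: 2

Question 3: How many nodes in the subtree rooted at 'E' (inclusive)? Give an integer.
Answer: 4

Derivation:
Subtree rooted at E contains: A, E, G, L
Count = 4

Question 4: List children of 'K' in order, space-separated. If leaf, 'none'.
Node K's children (from adjacency): (leaf)

Answer: none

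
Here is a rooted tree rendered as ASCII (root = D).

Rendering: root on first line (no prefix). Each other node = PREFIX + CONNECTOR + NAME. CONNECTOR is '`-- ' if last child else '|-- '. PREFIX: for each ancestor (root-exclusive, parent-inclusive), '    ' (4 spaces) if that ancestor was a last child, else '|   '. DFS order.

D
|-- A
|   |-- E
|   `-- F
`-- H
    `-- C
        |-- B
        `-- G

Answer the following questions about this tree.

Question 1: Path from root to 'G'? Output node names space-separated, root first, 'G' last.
Answer: D H C G

Derivation:
Walk down from root: D -> H -> C -> G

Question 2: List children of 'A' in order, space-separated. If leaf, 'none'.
Answer: E F

Derivation:
Node A's children (from adjacency): E, F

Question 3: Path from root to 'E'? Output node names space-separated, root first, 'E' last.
Walk down from root: D -> A -> E

Answer: D A E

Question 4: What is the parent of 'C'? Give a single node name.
Answer: H

Derivation:
Scan adjacency: C appears as child of H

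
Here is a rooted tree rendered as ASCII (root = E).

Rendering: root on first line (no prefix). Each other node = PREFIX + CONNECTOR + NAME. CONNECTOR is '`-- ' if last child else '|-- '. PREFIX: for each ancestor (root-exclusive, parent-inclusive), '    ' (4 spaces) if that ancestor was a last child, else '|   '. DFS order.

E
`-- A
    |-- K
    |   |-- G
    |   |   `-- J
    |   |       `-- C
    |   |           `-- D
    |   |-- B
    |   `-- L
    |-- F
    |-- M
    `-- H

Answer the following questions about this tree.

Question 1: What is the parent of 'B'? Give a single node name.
Answer: K

Derivation:
Scan adjacency: B appears as child of K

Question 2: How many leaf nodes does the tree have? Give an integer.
Leaves (nodes with no children): B, D, F, H, L, M

Answer: 6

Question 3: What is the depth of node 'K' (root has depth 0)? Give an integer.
Answer: 2

Derivation:
Path from root to K: E -> A -> K
Depth = number of edges = 2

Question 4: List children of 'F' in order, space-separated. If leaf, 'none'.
Answer: none

Derivation:
Node F's children (from adjacency): (leaf)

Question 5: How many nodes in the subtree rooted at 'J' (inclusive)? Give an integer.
Answer: 3

Derivation:
Subtree rooted at J contains: C, D, J
Count = 3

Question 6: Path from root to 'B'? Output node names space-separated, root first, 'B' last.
Answer: E A K B

Derivation:
Walk down from root: E -> A -> K -> B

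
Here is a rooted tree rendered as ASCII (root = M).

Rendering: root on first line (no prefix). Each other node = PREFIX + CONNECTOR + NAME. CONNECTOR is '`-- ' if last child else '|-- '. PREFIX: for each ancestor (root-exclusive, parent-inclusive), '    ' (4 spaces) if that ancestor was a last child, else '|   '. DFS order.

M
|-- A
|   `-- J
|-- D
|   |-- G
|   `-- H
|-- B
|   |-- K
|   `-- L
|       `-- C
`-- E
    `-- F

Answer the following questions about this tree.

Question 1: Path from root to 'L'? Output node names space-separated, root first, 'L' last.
Walk down from root: M -> B -> L

Answer: M B L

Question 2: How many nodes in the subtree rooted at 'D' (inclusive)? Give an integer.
Answer: 3

Derivation:
Subtree rooted at D contains: D, G, H
Count = 3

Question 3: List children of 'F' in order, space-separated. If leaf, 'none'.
Answer: none

Derivation:
Node F's children (from adjacency): (leaf)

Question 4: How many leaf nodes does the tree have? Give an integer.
Answer: 6

Derivation:
Leaves (nodes with no children): C, F, G, H, J, K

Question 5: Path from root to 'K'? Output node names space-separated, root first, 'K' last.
Answer: M B K

Derivation:
Walk down from root: M -> B -> K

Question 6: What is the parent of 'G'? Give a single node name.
Answer: D

Derivation:
Scan adjacency: G appears as child of D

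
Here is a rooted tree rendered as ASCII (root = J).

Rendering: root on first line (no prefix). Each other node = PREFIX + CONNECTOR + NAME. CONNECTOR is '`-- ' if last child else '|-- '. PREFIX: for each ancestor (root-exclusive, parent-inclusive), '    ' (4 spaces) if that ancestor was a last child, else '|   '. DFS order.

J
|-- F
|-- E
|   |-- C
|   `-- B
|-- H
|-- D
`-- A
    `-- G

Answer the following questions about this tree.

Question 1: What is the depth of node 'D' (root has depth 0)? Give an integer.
Path from root to D: J -> D
Depth = number of edges = 1

Answer: 1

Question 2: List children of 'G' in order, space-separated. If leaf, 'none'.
Node G's children (from adjacency): (leaf)

Answer: none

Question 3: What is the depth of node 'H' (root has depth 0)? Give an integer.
Path from root to H: J -> H
Depth = number of edges = 1

Answer: 1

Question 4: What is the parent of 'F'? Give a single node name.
Answer: J

Derivation:
Scan adjacency: F appears as child of J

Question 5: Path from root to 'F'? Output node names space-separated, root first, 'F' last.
Walk down from root: J -> F

Answer: J F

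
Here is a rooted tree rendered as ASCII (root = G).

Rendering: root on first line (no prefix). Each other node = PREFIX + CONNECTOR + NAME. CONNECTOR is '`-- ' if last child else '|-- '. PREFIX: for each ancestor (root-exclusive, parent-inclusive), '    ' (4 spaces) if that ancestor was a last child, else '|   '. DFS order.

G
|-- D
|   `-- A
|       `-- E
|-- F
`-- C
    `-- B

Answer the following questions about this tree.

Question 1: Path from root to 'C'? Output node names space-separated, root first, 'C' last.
Answer: G C

Derivation:
Walk down from root: G -> C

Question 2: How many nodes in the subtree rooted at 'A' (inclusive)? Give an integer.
Answer: 2

Derivation:
Subtree rooted at A contains: A, E
Count = 2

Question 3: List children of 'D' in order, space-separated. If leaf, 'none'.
Answer: A

Derivation:
Node D's children (from adjacency): A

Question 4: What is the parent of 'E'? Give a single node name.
Answer: A

Derivation:
Scan adjacency: E appears as child of A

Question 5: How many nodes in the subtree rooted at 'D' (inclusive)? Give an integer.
Subtree rooted at D contains: A, D, E
Count = 3

Answer: 3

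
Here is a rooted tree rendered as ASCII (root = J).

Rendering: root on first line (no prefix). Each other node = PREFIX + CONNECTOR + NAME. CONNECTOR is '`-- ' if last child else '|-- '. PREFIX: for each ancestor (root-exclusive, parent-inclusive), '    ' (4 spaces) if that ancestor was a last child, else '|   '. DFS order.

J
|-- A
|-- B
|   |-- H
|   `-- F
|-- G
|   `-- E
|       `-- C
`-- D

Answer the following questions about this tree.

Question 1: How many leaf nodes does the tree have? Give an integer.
Leaves (nodes with no children): A, C, D, F, H

Answer: 5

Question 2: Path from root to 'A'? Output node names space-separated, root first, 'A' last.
Walk down from root: J -> A

Answer: J A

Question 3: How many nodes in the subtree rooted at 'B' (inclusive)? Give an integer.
Subtree rooted at B contains: B, F, H
Count = 3

Answer: 3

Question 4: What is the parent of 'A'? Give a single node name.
Answer: J

Derivation:
Scan adjacency: A appears as child of J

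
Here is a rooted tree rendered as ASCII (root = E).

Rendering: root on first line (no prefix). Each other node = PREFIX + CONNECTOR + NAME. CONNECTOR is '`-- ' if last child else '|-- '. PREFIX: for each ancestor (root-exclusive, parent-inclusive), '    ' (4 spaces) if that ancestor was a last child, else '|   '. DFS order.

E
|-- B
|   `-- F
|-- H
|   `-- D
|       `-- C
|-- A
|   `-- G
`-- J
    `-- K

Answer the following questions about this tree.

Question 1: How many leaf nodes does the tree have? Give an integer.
Leaves (nodes with no children): C, F, G, K

Answer: 4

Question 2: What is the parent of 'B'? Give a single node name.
Scan adjacency: B appears as child of E

Answer: E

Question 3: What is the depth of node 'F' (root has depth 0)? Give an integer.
Path from root to F: E -> B -> F
Depth = number of edges = 2

Answer: 2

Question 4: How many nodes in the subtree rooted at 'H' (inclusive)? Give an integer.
Subtree rooted at H contains: C, D, H
Count = 3

Answer: 3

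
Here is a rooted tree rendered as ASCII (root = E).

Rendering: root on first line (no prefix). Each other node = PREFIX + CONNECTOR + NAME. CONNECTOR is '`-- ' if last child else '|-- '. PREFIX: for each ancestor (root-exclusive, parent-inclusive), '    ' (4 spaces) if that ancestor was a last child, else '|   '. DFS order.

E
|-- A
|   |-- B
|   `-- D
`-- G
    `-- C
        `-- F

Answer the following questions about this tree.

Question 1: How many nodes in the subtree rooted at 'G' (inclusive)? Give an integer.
Answer: 3

Derivation:
Subtree rooted at G contains: C, F, G
Count = 3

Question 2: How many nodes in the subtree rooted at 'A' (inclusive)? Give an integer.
Answer: 3

Derivation:
Subtree rooted at A contains: A, B, D
Count = 3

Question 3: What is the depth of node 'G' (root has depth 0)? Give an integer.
Answer: 1

Derivation:
Path from root to G: E -> G
Depth = number of edges = 1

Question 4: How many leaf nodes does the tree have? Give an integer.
Answer: 3

Derivation:
Leaves (nodes with no children): B, D, F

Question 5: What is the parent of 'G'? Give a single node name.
Scan adjacency: G appears as child of E

Answer: E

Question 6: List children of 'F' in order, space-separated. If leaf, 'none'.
Node F's children (from adjacency): (leaf)

Answer: none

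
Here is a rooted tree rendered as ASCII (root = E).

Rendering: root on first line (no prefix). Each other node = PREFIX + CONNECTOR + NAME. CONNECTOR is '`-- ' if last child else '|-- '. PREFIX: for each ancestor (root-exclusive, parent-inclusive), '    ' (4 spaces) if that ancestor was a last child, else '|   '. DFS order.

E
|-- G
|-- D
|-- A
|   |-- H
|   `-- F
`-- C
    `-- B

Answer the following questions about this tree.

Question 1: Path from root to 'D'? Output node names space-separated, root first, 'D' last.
Walk down from root: E -> D

Answer: E D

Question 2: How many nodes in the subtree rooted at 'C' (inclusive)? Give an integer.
Subtree rooted at C contains: B, C
Count = 2

Answer: 2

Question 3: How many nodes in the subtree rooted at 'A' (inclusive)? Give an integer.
Answer: 3

Derivation:
Subtree rooted at A contains: A, F, H
Count = 3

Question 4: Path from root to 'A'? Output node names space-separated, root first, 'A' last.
Walk down from root: E -> A

Answer: E A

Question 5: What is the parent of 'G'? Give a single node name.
Answer: E

Derivation:
Scan adjacency: G appears as child of E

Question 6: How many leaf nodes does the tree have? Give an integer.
Answer: 5

Derivation:
Leaves (nodes with no children): B, D, F, G, H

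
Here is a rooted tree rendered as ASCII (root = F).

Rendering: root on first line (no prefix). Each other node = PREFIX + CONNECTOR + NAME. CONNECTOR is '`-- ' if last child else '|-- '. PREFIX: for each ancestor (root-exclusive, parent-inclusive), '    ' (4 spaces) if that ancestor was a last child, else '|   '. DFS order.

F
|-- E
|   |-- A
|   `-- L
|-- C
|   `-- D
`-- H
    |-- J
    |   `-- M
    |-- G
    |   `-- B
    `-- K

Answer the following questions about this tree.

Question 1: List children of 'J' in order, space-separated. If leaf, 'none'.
Answer: M

Derivation:
Node J's children (from adjacency): M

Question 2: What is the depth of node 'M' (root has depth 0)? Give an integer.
Answer: 3

Derivation:
Path from root to M: F -> H -> J -> M
Depth = number of edges = 3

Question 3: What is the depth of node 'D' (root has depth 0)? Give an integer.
Path from root to D: F -> C -> D
Depth = number of edges = 2

Answer: 2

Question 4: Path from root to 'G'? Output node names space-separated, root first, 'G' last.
Answer: F H G

Derivation:
Walk down from root: F -> H -> G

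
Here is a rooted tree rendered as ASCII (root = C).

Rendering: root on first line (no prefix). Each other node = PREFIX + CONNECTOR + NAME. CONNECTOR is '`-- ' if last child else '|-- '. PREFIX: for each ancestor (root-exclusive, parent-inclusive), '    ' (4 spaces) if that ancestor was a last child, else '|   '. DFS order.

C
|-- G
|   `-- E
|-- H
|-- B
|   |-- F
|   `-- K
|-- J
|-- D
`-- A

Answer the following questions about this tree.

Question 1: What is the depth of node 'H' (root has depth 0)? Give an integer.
Path from root to H: C -> H
Depth = number of edges = 1

Answer: 1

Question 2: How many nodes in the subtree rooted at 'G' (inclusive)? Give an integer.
Answer: 2

Derivation:
Subtree rooted at G contains: E, G
Count = 2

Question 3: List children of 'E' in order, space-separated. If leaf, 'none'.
Answer: none

Derivation:
Node E's children (from adjacency): (leaf)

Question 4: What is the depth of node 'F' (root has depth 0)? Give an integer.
Answer: 2

Derivation:
Path from root to F: C -> B -> F
Depth = number of edges = 2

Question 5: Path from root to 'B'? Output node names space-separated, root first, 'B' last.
Walk down from root: C -> B

Answer: C B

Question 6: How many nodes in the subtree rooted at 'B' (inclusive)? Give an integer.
Answer: 3

Derivation:
Subtree rooted at B contains: B, F, K
Count = 3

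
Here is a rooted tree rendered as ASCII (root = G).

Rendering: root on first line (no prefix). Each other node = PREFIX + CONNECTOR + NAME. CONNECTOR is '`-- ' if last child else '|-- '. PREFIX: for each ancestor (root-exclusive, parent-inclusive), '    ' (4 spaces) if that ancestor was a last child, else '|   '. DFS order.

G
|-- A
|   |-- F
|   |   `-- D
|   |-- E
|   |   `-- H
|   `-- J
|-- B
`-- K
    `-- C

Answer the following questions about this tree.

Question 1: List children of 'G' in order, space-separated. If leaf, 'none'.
Answer: A B K

Derivation:
Node G's children (from adjacency): A, B, K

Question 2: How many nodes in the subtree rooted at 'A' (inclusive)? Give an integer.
Answer: 6

Derivation:
Subtree rooted at A contains: A, D, E, F, H, J
Count = 6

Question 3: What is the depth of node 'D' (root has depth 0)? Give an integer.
Path from root to D: G -> A -> F -> D
Depth = number of edges = 3

Answer: 3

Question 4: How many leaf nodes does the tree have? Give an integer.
Leaves (nodes with no children): B, C, D, H, J

Answer: 5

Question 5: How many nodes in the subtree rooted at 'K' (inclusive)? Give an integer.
Subtree rooted at K contains: C, K
Count = 2

Answer: 2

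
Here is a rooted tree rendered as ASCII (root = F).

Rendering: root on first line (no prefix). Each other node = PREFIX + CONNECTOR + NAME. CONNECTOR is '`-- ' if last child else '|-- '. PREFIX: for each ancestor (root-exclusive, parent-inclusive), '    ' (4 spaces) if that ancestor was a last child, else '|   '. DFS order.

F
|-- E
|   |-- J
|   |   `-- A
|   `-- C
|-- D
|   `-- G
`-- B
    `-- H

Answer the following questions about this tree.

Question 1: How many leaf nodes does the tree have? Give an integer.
Answer: 4

Derivation:
Leaves (nodes with no children): A, C, G, H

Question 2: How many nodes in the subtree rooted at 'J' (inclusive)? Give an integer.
Answer: 2

Derivation:
Subtree rooted at J contains: A, J
Count = 2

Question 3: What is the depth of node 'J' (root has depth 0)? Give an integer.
Answer: 2

Derivation:
Path from root to J: F -> E -> J
Depth = number of edges = 2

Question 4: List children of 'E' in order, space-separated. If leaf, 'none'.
Answer: J C

Derivation:
Node E's children (from adjacency): J, C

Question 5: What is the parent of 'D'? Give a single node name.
Answer: F

Derivation:
Scan adjacency: D appears as child of F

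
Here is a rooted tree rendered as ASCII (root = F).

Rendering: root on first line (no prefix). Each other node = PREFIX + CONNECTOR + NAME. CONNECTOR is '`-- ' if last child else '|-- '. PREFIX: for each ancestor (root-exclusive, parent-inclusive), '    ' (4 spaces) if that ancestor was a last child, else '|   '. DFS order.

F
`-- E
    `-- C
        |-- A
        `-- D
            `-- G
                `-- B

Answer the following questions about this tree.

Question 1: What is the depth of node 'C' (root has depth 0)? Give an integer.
Path from root to C: F -> E -> C
Depth = number of edges = 2

Answer: 2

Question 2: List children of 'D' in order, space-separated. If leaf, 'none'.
Node D's children (from adjacency): G

Answer: G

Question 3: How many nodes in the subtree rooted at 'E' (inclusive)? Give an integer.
Subtree rooted at E contains: A, B, C, D, E, G
Count = 6

Answer: 6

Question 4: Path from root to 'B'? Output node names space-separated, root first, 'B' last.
Walk down from root: F -> E -> C -> D -> G -> B

Answer: F E C D G B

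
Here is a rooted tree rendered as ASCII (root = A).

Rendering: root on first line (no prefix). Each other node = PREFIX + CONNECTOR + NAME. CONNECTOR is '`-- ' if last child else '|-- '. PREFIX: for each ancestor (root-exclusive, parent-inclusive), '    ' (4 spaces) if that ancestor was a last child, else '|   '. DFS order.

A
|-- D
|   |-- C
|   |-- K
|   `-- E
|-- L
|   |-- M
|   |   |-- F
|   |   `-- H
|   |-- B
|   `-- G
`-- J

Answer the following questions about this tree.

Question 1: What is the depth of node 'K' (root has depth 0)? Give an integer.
Answer: 2

Derivation:
Path from root to K: A -> D -> K
Depth = number of edges = 2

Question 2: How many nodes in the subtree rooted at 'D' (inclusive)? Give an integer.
Answer: 4

Derivation:
Subtree rooted at D contains: C, D, E, K
Count = 4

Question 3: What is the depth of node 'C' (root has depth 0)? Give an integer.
Answer: 2

Derivation:
Path from root to C: A -> D -> C
Depth = number of edges = 2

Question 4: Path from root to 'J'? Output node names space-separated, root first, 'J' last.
Answer: A J

Derivation:
Walk down from root: A -> J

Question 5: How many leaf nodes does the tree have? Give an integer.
Answer: 8

Derivation:
Leaves (nodes with no children): B, C, E, F, G, H, J, K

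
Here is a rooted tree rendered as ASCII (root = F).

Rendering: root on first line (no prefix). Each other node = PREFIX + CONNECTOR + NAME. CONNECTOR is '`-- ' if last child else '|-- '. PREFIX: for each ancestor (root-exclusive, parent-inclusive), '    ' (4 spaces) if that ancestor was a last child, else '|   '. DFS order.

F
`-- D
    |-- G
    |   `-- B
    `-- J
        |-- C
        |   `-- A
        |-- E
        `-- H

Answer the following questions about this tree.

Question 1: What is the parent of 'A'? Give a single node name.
Answer: C

Derivation:
Scan adjacency: A appears as child of C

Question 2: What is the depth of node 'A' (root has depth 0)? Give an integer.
Path from root to A: F -> D -> J -> C -> A
Depth = number of edges = 4

Answer: 4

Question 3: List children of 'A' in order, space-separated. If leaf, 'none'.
Node A's children (from adjacency): (leaf)

Answer: none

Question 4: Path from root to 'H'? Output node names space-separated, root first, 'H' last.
Answer: F D J H

Derivation:
Walk down from root: F -> D -> J -> H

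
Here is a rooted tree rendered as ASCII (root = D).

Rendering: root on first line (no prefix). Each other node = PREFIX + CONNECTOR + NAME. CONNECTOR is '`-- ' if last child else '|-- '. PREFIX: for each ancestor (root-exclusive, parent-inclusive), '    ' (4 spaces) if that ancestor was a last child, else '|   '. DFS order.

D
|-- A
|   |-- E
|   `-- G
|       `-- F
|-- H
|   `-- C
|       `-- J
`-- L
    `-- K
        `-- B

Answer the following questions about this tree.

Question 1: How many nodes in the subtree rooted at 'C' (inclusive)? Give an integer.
Subtree rooted at C contains: C, J
Count = 2

Answer: 2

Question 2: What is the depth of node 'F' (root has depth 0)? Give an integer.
Path from root to F: D -> A -> G -> F
Depth = number of edges = 3

Answer: 3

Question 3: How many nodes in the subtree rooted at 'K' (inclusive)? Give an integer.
Answer: 2

Derivation:
Subtree rooted at K contains: B, K
Count = 2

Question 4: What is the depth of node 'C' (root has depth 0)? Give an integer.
Path from root to C: D -> H -> C
Depth = number of edges = 2

Answer: 2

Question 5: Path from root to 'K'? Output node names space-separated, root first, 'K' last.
Answer: D L K

Derivation:
Walk down from root: D -> L -> K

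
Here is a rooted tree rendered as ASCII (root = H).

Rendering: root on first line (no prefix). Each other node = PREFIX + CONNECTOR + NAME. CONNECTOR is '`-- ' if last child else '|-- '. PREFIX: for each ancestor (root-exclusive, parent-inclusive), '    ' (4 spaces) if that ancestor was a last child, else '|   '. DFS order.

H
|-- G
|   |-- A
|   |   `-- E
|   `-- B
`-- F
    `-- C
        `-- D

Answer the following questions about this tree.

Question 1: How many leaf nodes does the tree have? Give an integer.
Leaves (nodes with no children): B, D, E

Answer: 3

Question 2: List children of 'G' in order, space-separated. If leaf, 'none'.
Node G's children (from adjacency): A, B

Answer: A B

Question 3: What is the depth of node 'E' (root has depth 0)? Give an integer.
Answer: 3

Derivation:
Path from root to E: H -> G -> A -> E
Depth = number of edges = 3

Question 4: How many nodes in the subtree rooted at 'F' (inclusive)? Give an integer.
Answer: 3

Derivation:
Subtree rooted at F contains: C, D, F
Count = 3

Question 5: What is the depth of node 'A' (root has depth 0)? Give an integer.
Path from root to A: H -> G -> A
Depth = number of edges = 2

Answer: 2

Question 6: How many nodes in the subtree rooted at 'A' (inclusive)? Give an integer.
Subtree rooted at A contains: A, E
Count = 2

Answer: 2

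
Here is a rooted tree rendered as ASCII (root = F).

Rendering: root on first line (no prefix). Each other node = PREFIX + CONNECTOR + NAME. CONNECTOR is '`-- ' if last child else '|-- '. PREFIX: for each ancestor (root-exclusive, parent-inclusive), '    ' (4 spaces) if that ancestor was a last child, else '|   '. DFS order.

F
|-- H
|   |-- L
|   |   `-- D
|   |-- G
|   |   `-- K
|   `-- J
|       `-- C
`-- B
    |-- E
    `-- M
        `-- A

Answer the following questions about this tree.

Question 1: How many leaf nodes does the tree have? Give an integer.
Leaves (nodes with no children): A, C, D, E, K

Answer: 5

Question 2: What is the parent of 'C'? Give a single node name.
Answer: J

Derivation:
Scan adjacency: C appears as child of J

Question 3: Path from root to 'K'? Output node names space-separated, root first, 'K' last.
Answer: F H G K

Derivation:
Walk down from root: F -> H -> G -> K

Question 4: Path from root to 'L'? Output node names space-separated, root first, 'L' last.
Walk down from root: F -> H -> L

Answer: F H L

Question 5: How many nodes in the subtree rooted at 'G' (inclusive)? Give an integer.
Subtree rooted at G contains: G, K
Count = 2

Answer: 2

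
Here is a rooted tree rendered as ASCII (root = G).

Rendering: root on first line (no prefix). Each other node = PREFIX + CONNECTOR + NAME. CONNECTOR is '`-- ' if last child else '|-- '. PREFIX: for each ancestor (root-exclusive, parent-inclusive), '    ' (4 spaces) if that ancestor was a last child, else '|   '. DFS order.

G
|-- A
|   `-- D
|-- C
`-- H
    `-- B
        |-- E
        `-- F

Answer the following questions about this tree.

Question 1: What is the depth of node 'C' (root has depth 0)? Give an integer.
Path from root to C: G -> C
Depth = number of edges = 1

Answer: 1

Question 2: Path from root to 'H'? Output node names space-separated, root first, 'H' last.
Walk down from root: G -> H

Answer: G H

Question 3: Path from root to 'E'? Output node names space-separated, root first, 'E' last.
Answer: G H B E

Derivation:
Walk down from root: G -> H -> B -> E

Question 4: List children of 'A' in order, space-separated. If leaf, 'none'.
Answer: D

Derivation:
Node A's children (from adjacency): D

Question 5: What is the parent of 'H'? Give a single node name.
Answer: G

Derivation:
Scan adjacency: H appears as child of G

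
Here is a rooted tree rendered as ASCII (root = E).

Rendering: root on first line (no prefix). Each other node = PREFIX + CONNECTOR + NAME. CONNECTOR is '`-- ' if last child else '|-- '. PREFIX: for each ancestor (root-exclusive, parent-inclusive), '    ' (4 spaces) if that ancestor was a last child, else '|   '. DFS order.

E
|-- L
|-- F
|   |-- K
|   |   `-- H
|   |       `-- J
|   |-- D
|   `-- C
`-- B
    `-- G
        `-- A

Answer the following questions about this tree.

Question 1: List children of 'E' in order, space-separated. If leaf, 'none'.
Answer: L F B

Derivation:
Node E's children (from adjacency): L, F, B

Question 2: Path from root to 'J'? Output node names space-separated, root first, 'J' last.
Walk down from root: E -> F -> K -> H -> J

Answer: E F K H J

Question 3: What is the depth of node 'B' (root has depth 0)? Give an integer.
Path from root to B: E -> B
Depth = number of edges = 1

Answer: 1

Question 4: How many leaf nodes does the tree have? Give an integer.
Answer: 5

Derivation:
Leaves (nodes with no children): A, C, D, J, L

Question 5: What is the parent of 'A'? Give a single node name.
Answer: G

Derivation:
Scan adjacency: A appears as child of G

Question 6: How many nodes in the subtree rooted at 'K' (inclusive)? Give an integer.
Subtree rooted at K contains: H, J, K
Count = 3

Answer: 3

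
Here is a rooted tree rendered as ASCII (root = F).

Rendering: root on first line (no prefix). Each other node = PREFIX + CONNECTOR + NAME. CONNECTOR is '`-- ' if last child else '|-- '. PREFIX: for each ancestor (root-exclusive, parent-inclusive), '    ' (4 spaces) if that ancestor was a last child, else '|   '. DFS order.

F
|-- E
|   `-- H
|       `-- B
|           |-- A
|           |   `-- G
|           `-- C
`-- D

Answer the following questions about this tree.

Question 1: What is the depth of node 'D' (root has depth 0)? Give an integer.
Path from root to D: F -> D
Depth = number of edges = 1

Answer: 1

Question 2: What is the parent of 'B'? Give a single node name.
Answer: H

Derivation:
Scan adjacency: B appears as child of H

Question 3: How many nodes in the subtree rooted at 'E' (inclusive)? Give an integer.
Answer: 6

Derivation:
Subtree rooted at E contains: A, B, C, E, G, H
Count = 6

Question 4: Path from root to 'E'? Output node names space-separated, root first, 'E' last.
Answer: F E

Derivation:
Walk down from root: F -> E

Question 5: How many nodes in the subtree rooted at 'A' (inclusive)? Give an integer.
Answer: 2

Derivation:
Subtree rooted at A contains: A, G
Count = 2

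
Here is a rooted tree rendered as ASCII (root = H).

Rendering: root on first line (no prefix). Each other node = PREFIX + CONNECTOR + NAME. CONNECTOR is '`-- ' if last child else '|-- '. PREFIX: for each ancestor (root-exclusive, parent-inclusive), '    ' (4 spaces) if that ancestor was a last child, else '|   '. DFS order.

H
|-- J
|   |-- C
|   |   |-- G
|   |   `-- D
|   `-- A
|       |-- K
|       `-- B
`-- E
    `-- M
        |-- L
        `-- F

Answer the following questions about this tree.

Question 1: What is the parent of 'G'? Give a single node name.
Scan adjacency: G appears as child of C

Answer: C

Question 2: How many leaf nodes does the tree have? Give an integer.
Answer: 6

Derivation:
Leaves (nodes with no children): B, D, F, G, K, L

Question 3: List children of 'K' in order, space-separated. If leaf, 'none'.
Node K's children (from adjacency): (leaf)

Answer: none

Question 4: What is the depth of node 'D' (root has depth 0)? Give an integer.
Path from root to D: H -> J -> C -> D
Depth = number of edges = 3

Answer: 3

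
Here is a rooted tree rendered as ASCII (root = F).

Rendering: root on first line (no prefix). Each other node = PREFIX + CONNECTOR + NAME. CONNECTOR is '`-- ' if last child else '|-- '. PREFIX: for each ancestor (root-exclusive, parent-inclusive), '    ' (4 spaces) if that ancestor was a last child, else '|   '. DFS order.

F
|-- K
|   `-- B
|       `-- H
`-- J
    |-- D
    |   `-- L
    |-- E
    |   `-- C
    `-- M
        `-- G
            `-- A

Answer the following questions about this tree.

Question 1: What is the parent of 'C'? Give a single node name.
Scan adjacency: C appears as child of E

Answer: E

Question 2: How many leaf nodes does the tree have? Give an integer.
Leaves (nodes with no children): A, C, H, L

Answer: 4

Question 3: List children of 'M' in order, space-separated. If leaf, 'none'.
Answer: G

Derivation:
Node M's children (from adjacency): G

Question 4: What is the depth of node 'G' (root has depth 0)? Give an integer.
Answer: 3

Derivation:
Path from root to G: F -> J -> M -> G
Depth = number of edges = 3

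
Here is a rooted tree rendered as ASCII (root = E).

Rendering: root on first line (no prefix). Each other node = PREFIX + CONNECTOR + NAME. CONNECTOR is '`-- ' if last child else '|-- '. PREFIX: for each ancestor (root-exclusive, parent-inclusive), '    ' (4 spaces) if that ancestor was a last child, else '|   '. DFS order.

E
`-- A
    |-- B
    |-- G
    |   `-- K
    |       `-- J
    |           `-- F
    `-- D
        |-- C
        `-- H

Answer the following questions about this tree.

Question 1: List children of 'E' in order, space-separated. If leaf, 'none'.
Node E's children (from adjacency): A

Answer: A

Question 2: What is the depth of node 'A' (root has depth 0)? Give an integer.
Answer: 1

Derivation:
Path from root to A: E -> A
Depth = number of edges = 1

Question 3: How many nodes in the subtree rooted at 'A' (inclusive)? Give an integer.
Subtree rooted at A contains: A, B, C, D, F, G, H, J, K
Count = 9

Answer: 9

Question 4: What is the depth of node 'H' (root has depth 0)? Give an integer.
Answer: 3

Derivation:
Path from root to H: E -> A -> D -> H
Depth = number of edges = 3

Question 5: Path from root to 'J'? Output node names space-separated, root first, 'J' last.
Answer: E A G K J

Derivation:
Walk down from root: E -> A -> G -> K -> J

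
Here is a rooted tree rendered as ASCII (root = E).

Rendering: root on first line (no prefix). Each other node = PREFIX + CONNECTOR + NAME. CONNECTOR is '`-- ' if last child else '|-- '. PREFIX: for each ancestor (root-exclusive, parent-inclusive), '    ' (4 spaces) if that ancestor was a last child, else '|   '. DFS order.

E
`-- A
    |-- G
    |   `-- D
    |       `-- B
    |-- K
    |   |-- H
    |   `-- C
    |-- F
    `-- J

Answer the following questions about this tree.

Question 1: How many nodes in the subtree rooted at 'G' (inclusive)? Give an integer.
Answer: 3

Derivation:
Subtree rooted at G contains: B, D, G
Count = 3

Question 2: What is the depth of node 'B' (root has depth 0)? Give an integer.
Answer: 4

Derivation:
Path from root to B: E -> A -> G -> D -> B
Depth = number of edges = 4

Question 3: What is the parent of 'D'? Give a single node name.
Answer: G

Derivation:
Scan adjacency: D appears as child of G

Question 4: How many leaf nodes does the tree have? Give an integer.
Answer: 5

Derivation:
Leaves (nodes with no children): B, C, F, H, J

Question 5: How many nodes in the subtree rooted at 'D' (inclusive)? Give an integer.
Subtree rooted at D contains: B, D
Count = 2

Answer: 2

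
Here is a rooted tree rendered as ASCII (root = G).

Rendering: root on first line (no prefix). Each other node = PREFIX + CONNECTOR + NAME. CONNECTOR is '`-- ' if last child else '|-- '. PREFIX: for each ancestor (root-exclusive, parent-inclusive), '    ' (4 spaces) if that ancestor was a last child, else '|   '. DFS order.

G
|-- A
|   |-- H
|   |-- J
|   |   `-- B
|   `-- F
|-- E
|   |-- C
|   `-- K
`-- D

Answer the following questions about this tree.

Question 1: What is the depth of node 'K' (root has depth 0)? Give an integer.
Answer: 2

Derivation:
Path from root to K: G -> E -> K
Depth = number of edges = 2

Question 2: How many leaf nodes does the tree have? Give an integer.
Leaves (nodes with no children): B, C, D, F, H, K

Answer: 6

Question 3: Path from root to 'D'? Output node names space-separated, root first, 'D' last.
Walk down from root: G -> D

Answer: G D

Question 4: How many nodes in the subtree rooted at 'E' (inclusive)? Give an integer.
Answer: 3

Derivation:
Subtree rooted at E contains: C, E, K
Count = 3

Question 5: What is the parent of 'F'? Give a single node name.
Scan adjacency: F appears as child of A

Answer: A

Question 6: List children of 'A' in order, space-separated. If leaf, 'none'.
Answer: H J F

Derivation:
Node A's children (from adjacency): H, J, F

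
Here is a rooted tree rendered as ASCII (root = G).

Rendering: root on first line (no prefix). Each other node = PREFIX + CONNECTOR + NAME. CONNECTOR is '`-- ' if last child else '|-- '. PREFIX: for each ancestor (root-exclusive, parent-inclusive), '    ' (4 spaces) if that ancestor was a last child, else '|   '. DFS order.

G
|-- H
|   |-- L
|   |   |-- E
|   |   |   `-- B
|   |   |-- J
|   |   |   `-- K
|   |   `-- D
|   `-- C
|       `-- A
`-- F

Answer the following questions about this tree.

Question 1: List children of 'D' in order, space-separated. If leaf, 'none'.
Node D's children (from adjacency): (leaf)

Answer: none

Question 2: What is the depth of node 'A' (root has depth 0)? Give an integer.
Answer: 3

Derivation:
Path from root to A: G -> H -> C -> A
Depth = number of edges = 3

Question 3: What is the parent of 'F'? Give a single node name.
Scan adjacency: F appears as child of G

Answer: G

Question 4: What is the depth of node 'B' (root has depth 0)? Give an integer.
Answer: 4

Derivation:
Path from root to B: G -> H -> L -> E -> B
Depth = number of edges = 4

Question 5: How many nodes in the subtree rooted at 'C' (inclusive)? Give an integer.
Answer: 2

Derivation:
Subtree rooted at C contains: A, C
Count = 2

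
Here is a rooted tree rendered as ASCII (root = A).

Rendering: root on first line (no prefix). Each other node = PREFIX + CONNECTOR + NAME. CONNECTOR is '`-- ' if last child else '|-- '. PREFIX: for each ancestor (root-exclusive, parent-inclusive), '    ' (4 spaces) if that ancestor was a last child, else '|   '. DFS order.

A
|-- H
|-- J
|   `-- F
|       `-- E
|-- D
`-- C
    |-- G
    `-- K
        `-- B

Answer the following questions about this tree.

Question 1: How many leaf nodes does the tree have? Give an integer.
Leaves (nodes with no children): B, D, E, G, H

Answer: 5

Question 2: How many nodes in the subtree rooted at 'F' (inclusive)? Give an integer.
Subtree rooted at F contains: E, F
Count = 2

Answer: 2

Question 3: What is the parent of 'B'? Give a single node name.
Answer: K

Derivation:
Scan adjacency: B appears as child of K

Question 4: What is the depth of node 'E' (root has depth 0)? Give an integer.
Answer: 3

Derivation:
Path from root to E: A -> J -> F -> E
Depth = number of edges = 3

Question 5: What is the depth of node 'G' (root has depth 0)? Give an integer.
Path from root to G: A -> C -> G
Depth = number of edges = 2

Answer: 2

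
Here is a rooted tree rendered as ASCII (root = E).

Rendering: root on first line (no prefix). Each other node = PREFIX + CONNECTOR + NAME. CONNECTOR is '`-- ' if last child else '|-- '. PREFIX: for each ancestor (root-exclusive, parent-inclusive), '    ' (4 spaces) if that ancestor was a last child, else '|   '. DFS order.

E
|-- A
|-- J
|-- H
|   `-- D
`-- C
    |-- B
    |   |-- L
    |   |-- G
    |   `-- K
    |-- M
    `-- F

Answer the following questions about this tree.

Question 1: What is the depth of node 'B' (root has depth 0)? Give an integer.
Path from root to B: E -> C -> B
Depth = number of edges = 2

Answer: 2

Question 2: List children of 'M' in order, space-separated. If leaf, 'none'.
Answer: none

Derivation:
Node M's children (from adjacency): (leaf)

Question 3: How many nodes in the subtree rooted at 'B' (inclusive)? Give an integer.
Answer: 4

Derivation:
Subtree rooted at B contains: B, G, K, L
Count = 4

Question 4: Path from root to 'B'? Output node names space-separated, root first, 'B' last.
Walk down from root: E -> C -> B

Answer: E C B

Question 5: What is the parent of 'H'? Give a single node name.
Answer: E

Derivation:
Scan adjacency: H appears as child of E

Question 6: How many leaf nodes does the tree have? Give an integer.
Answer: 8

Derivation:
Leaves (nodes with no children): A, D, F, G, J, K, L, M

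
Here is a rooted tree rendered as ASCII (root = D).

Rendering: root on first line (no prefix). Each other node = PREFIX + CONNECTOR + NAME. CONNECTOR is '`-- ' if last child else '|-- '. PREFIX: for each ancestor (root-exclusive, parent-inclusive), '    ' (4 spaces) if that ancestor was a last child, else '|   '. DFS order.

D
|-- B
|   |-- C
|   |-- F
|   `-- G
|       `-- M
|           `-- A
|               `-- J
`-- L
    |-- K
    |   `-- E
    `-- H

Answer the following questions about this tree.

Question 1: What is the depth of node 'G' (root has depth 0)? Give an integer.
Answer: 2

Derivation:
Path from root to G: D -> B -> G
Depth = number of edges = 2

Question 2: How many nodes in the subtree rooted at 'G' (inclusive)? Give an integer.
Answer: 4

Derivation:
Subtree rooted at G contains: A, G, J, M
Count = 4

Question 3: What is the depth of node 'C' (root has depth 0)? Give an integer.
Path from root to C: D -> B -> C
Depth = number of edges = 2

Answer: 2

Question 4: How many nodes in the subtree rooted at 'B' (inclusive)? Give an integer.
Answer: 7

Derivation:
Subtree rooted at B contains: A, B, C, F, G, J, M
Count = 7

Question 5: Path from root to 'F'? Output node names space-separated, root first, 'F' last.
Walk down from root: D -> B -> F

Answer: D B F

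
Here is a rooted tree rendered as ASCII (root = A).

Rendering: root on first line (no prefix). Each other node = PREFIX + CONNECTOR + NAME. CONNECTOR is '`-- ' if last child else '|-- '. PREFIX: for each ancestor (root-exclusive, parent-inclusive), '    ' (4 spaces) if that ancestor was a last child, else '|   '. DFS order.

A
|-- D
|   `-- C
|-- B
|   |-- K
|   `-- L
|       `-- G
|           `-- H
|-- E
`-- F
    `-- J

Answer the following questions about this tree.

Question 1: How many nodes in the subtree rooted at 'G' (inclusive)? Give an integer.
Answer: 2

Derivation:
Subtree rooted at G contains: G, H
Count = 2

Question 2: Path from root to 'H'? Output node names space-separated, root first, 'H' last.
Walk down from root: A -> B -> L -> G -> H

Answer: A B L G H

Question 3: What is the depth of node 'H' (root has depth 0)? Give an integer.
Path from root to H: A -> B -> L -> G -> H
Depth = number of edges = 4

Answer: 4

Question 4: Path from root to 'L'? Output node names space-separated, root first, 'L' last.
Answer: A B L

Derivation:
Walk down from root: A -> B -> L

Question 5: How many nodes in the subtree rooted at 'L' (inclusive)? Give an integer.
Subtree rooted at L contains: G, H, L
Count = 3

Answer: 3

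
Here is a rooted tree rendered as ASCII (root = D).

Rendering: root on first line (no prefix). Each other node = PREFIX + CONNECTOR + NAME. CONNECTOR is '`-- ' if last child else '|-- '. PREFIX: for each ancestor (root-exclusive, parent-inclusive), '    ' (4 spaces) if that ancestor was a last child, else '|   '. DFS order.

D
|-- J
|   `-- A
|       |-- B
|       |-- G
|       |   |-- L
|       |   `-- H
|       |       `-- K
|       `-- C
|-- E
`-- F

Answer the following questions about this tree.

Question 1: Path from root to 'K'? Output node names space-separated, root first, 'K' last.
Answer: D J A G H K

Derivation:
Walk down from root: D -> J -> A -> G -> H -> K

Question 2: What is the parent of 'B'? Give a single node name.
Answer: A

Derivation:
Scan adjacency: B appears as child of A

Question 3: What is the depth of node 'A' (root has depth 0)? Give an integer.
Path from root to A: D -> J -> A
Depth = number of edges = 2

Answer: 2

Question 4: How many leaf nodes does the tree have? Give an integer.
Leaves (nodes with no children): B, C, E, F, K, L

Answer: 6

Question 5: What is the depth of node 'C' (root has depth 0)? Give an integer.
Path from root to C: D -> J -> A -> C
Depth = number of edges = 3

Answer: 3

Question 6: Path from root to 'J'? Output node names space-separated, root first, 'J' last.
Answer: D J

Derivation:
Walk down from root: D -> J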